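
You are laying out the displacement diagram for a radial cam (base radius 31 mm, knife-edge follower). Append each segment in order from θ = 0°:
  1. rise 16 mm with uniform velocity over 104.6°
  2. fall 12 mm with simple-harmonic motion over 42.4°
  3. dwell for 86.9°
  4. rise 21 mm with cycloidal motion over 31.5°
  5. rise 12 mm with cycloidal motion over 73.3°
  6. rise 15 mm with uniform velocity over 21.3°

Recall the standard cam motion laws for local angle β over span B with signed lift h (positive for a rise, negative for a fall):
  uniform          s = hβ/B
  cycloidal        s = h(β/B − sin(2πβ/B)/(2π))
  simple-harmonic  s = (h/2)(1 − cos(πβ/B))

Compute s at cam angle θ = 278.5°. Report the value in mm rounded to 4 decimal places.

seg 1 [0°–104.6°] uniform, h=16: full span → s += 16 → s = 16.0000
seg 2 [104.6°–147°] simple-harmonic, h=-12: full span → s += -12 → s = 4.0000
seg 3 [147°–233.9°] dwell: s stays 4.0000
seg 4 [233.9°–265.4°] cycloidal, h=21: full span → s += 21 → s = 25.0000
seg 5 [265.4°–338.7°] cycloidal, h=12: θ=278.5° here. β=13.1, B=73.3. 12·(0.1787 − sin(2π·0.1787)/(2π)) = 0.4231 → s = 25.4231

25.4231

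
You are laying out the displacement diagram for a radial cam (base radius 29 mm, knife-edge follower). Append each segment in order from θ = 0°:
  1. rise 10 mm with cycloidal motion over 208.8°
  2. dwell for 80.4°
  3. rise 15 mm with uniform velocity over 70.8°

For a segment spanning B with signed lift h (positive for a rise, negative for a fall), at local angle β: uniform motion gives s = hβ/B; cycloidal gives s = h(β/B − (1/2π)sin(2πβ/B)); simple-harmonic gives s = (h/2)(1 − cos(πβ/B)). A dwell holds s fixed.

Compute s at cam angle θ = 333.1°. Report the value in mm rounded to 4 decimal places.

seg 1 [0°–208.8°] cycloidal, h=10: full span → s += 10 → s = 10.0000
seg 2 [208.8°–289.2°] dwell: s stays 10.0000
seg 3 [289.2°–360°] uniform, h=15: θ=333.1° here. β=43.9, B=70.8. 15·43.9/70.8 = 9.3008 → s = 19.3008

19.3008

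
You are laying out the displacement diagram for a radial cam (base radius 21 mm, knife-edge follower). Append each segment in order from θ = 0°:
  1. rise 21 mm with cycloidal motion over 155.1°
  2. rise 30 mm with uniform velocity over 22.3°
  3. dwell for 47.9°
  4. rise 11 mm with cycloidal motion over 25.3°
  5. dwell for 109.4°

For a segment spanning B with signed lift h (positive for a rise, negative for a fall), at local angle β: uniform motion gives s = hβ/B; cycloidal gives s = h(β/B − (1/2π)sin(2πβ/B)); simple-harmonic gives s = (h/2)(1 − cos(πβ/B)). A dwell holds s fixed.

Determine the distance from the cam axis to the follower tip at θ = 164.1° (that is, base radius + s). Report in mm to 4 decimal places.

seg 1 [0°–155.1°] cycloidal, h=21: full span → s += 21 → s = 21.0000
seg 2 [155.1°–177.4°] uniform, h=30: θ=164.1° here. β=9, B=22.3. 30·9/22.3 = 12.1076 → s = 33.1076
radial distance = base radius + s = 21 + 33.1076 = 54.1076

54.1076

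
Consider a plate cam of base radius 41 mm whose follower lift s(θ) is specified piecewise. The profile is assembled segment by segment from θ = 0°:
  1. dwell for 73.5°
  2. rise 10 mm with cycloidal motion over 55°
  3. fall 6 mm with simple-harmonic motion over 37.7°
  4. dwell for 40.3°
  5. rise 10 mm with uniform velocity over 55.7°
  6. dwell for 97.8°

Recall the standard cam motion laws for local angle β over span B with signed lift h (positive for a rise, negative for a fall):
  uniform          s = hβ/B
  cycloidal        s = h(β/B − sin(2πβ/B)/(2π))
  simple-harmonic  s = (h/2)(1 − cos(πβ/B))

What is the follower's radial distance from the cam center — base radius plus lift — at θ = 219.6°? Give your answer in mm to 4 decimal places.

seg 1 [0°–73.5°] dwell: s stays 0.0000
seg 2 [73.5°–128.5°] cycloidal, h=10: full span → s += 10 → s = 10.0000
seg 3 [128.5°–166.2°] simple-harmonic, h=-6: full span → s += -6 → s = 4.0000
seg 4 [166.2°–206.5°] dwell: s stays 4.0000
seg 5 [206.5°–262.2°] uniform, h=10: θ=219.6° here. β=13.1, B=55.7. 10·13.1/55.7 = 2.3519 → s = 6.3519
radial distance = base radius + s = 41 + 6.3519 = 47.3519

47.3519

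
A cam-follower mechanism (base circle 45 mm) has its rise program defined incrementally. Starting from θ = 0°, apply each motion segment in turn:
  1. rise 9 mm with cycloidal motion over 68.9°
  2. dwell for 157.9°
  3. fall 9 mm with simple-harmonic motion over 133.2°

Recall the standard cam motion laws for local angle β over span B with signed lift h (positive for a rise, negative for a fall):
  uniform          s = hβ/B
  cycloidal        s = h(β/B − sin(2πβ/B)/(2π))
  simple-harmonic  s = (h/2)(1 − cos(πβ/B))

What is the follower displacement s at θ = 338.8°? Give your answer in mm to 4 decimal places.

seg 1 [0°–68.9°] cycloidal, h=9: full span → s += 9 → s = 9.0000
seg 2 [68.9°–226.8°] dwell: s stays 9.0000
seg 3 [226.8°–360°] simple-harmonic, h=-9: θ=338.8° here. β=112, B=133.2. -9/2·(1 − cos(π·0.8408)) = -8.4491 → s = 0.5509

0.5509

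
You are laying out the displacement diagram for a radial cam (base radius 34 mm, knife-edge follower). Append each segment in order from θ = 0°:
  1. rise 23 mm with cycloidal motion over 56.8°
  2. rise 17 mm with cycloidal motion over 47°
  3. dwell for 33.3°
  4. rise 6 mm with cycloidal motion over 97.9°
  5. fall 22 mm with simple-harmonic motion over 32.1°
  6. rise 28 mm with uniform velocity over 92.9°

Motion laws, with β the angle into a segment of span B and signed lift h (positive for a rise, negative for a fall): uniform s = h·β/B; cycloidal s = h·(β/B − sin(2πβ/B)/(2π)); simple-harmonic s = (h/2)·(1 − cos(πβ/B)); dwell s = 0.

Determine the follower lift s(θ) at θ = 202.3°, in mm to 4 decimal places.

seg 1 [0°–56.8°] cycloidal, h=23: full span → s += 23 → s = 23.0000
seg 2 [56.8°–103.8°] cycloidal, h=17: full span → s += 17 → s = 40.0000
seg 3 [103.8°–137.1°] dwell: s stays 40.0000
seg 4 [137.1°–235°] cycloidal, h=6: θ=202.3° here. β=65.2, B=97.9. 6·(0.6660 − sin(2π·0.6660)/(2π)) = 4.8209 → s = 44.8209

44.8209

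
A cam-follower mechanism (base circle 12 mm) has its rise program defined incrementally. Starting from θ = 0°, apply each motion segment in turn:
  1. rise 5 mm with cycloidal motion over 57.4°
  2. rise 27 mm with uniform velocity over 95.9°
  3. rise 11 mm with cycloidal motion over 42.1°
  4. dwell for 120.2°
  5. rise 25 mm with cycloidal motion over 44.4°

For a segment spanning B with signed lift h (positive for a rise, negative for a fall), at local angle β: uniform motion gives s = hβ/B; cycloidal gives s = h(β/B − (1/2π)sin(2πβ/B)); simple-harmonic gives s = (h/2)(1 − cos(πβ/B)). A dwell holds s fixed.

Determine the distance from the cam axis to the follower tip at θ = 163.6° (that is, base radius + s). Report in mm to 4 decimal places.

seg 1 [0°–57.4°] cycloidal, h=5: full span → s += 5 → s = 5.0000
seg 2 [57.4°–153.3°] uniform, h=27: full span → s += 27 → s = 32.0000
seg 3 [153.3°–195.4°] cycloidal, h=11: θ=163.6° here. β=10.3, B=42.1. 11·(0.2447 − sin(2π·0.2447)/(2π)) = 0.9415 → s = 32.9415
radial distance = base radius + s = 12 + 32.9415 = 44.9415

44.9415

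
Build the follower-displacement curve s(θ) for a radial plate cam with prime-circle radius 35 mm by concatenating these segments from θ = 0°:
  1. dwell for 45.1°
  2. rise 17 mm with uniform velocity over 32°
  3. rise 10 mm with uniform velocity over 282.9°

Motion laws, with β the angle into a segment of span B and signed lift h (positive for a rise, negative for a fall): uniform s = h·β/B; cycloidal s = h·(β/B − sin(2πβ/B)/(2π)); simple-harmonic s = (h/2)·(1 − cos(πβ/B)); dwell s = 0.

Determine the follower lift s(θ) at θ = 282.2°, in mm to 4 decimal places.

seg 1 [0°–45.1°] dwell: s stays 0.0000
seg 2 [45.1°–77.1°] uniform, h=17: full span → s += 17 → s = 17.0000
seg 3 [77.1°–360°] uniform, h=10: θ=282.2° here. β=205.1, B=282.9. 10·205.1/282.9 = 7.2499 → s = 24.2499

24.2499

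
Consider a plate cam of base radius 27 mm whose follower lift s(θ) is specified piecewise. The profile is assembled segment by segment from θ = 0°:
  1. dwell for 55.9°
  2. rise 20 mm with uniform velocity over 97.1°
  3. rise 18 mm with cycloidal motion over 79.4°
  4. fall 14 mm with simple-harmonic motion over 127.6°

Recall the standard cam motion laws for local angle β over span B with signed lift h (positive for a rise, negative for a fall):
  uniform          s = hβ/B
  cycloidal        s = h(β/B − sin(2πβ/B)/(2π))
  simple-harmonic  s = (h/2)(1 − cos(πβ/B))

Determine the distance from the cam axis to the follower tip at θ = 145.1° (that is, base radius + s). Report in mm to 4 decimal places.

seg 1 [0°–55.9°] dwell: s stays 0.0000
seg 2 [55.9°–153°] uniform, h=20: θ=145.1° here. β=89.2, B=97.1. 20·89.2/97.1 = 18.3728 → s = 18.3728
radial distance = base radius + s = 27 + 18.3728 = 45.3728

45.3728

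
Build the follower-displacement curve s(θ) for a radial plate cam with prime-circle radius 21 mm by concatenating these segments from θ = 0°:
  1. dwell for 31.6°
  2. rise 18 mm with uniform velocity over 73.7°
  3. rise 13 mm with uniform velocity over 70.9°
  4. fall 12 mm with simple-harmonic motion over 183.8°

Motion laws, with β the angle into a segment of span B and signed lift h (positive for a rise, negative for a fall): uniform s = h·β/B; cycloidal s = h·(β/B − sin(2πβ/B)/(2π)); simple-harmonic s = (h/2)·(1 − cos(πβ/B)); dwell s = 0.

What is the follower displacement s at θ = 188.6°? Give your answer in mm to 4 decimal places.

seg 1 [0°–31.6°] dwell: s stays 0.0000
seg 2 [31.6°–105.3°] uniform, h=18: full span → s += 18 → s = 18.0000
seg 3 [105.3°–176.2°] uniform, h=13: full span → s += 13 → s = 31.0000
seg 4 [176.2°–360°] simple-harmonic, h=-12: θ=188.6° here. β=12.4, B=183.8. -12/2·(1 − cos(π·0.0675)) = -0.1343 → s = 30.8657

30.8657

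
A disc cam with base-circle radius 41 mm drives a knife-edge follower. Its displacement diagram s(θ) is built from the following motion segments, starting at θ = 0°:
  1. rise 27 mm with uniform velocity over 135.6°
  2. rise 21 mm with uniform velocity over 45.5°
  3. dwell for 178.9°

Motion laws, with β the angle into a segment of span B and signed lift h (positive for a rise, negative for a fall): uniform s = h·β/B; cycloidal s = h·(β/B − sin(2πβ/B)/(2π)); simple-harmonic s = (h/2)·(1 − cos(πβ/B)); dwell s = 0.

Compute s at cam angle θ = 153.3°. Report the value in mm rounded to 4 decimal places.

seg 1 [0°–135.6°] uniform, h=27: full span → s += 27 → s = 27.0000
seg 2 [135.6°–181.1°] uniform, h=21: θ=153.3° here. β=17.7, B=45.5. 21·17.7/45.5 = 8.1692 → s = 35.1692

35.1692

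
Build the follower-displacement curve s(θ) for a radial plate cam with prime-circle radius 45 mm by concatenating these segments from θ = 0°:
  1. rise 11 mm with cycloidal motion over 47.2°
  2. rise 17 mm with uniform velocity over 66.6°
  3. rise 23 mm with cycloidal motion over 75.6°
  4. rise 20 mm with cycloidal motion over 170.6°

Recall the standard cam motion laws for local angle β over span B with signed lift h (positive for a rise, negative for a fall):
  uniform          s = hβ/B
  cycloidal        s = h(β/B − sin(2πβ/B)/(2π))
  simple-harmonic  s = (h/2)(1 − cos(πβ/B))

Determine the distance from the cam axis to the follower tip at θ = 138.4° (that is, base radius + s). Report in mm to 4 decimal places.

seg 1 [0°–47.2°] cycloidal, h=11: full span → s += 11 → s = 11.0000
seg 2 [47.2°–113.8°] uniform, h=17: full span → s += 17 → s = 28.0000
seg 3 [113.8°–189.4°] cycloidal, h=23: θ=138.4° here. β=24.6, B=75.6. 23·(0.3254 − sin(2π·0.3254)/(2π)) = 4.2267 → s = 32.2267
radial distance = base radius + s = 45 + 32.2267 = 77.2267

77.2267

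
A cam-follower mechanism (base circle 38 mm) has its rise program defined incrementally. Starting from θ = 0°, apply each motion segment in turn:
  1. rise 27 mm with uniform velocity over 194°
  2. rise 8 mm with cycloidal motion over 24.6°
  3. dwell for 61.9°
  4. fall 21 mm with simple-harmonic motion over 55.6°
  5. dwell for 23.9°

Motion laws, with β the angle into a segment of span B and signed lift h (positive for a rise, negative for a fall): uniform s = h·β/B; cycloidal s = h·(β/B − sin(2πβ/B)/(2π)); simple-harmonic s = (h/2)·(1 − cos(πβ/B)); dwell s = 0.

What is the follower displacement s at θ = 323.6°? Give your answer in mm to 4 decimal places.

seg 1 [0°–194°] uniform, h=27: full span → s += 27 → s = 27.0000
seg 2 [194°–218.6°] cycloidal, h=8: full span → s += 8 → s = 35.0000
seg 3 [218.6°–280.5°] dwell: s stays 35.0000
seg 4 [280.5°–336.1°] simple-harmonic, h=-21: θ=323.6° here. β=43.1, B=55.6. -21/2·(1 − cos(π·0.7752)) = -18.4881 → s = 16.5119

16.5119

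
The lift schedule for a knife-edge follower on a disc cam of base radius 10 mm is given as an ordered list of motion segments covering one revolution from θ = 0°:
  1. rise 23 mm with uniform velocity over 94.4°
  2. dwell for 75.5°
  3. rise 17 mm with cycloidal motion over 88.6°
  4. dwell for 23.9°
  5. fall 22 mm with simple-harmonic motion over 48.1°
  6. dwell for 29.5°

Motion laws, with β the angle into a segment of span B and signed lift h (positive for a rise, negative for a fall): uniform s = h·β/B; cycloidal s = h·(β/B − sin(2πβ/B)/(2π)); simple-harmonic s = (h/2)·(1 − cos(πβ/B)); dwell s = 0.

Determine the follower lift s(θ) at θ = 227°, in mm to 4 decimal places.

seg 1 [0°–94.4°] uniform, h=23: full span → s += 23 → s = 23.0000
seg 2 [94.4°–169.9°] dwell: s stays 23.0000
seg 3 [169.9°–258.5°] cycloidal, h=17: θ=227° here. β=57.1, B=88.6. 17·(0.6445 − sin(2π·0.6445)/(2π)) = 13.0883 → s = 36.0883

36.0883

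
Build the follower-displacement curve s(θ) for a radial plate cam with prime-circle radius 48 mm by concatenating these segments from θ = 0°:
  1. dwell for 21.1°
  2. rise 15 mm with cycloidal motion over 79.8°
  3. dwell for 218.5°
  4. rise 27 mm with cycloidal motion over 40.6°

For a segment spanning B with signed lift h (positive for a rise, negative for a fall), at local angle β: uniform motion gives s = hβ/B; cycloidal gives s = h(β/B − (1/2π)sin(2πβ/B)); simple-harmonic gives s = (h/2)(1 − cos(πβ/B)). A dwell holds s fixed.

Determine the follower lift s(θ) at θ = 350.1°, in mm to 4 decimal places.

seg 1 [0°–21.1°] dwell: s stays 0.0000
seg 2 [21.1°–100.9°] cycloidal, h=15: full span → s += 15 → s = 15.0000
seg 3 [100.9°–319.4°] dwell: s stays 15.0000
seg 4 [319.4°–360°] cycloidal, h=27: θ=350.1° here. β=30.7, B=40.6. 27·(0.7562 − sin(2π·0.7562)/(2π)) = 24.7102 → s = 39.7102

39.7102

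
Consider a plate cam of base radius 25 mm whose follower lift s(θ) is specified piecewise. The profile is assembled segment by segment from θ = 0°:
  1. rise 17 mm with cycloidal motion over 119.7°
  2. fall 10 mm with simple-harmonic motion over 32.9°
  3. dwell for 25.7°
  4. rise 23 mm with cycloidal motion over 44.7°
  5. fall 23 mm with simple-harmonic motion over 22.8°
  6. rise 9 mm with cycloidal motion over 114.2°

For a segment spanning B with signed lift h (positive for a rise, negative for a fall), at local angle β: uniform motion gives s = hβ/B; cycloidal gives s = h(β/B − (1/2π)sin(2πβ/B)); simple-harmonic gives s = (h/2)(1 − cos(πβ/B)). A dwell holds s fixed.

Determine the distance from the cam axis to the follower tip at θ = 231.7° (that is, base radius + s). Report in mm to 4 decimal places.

seg 1 [0°–119.7°] cycloidal, h=17: full span → s += 17 → s = 17.0000
seg 2 [119.7°–152.6°] simple-harmonic, h=-10: full span → s += -10 → s = 7.0000
seg 3 [152.6°–178.3°] dwell: s stays 7.0000
seg 4 [178.3°–223°] cycloidal, h=23: full span → s += 23 → s = 30.0000
seg 5 [223°–245.8°] simple-harmonic, h=-23: θ=231.7° here. β=8.7, B=22.8. -23/2·(1 − cos(π·0.3816)) = -7.3197 → s = 22.6803
radial distance = base radius + s = 25 + 22.6803 = 47.6803

47.6803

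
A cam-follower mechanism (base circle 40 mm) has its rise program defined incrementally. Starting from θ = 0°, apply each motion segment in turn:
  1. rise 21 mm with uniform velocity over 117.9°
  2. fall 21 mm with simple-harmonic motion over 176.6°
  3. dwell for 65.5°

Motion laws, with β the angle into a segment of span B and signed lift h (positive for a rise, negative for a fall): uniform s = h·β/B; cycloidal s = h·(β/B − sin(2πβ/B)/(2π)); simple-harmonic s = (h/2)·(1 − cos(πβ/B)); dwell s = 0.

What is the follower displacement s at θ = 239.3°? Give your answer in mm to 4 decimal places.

seg 1 [0°–117.9°] uniform, h=21: full span → s += 21 → s = 21.0000
seg 2 [117.9°–294.5°] simple-harmonic, h=-21: θ=239.3° here. β=121.4, B=176.6. -21/2·(1 − cos(π·0.6874)) = -16.3315 → s = 4.6685

4.6685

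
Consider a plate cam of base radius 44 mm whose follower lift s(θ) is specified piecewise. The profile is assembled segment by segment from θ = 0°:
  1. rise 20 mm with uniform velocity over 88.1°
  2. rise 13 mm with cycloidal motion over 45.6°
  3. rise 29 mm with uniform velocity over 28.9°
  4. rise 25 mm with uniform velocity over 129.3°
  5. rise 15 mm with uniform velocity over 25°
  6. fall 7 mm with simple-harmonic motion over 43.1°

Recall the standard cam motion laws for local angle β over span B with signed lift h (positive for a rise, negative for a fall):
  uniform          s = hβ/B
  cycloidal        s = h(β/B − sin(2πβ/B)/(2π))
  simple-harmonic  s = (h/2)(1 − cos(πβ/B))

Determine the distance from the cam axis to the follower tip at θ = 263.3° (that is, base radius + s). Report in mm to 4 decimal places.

seg 1 [0°–88.1°] uniform, h=20: full span → s += 20 → s = 20.0000
seg 2 [88.1°–133.7°] cycloidal, h=13: full span → s += 13 → s = 33.0000
seg 3 [133.7°–162.6°] uniform, h=29: full span → s += 29 → s = 62.0000
seg 4 [162.6°–291.9°] uniform, h=25: θ=263.3° here. β=100.7, B=129.3. 25·100.7/129.3 = 19.4702 → s = 81.4702
radial distance = base radius + s = 44 + 81.4702 = 125.4702

125.4702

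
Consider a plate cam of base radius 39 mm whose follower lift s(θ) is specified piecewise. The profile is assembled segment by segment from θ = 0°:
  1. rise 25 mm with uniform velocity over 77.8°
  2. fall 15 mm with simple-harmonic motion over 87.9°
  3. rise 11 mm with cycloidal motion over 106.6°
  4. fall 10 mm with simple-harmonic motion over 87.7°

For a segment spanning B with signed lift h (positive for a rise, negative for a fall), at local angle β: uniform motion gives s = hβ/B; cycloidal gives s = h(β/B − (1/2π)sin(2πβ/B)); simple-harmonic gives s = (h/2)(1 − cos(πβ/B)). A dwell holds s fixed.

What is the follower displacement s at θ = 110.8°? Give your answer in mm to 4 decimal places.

seg 1 [0°–77.8°] uniform, h=25: full span → s += 25 → s = 25.0000
seg 2 [77.8°–165.7°] simple-harmonic, h=-15: θ=110.8° here. β=33, B=87.9. -15/2·(1 − cos(π·0.3754)) = -4.6392 → s = 20.3608

20.3608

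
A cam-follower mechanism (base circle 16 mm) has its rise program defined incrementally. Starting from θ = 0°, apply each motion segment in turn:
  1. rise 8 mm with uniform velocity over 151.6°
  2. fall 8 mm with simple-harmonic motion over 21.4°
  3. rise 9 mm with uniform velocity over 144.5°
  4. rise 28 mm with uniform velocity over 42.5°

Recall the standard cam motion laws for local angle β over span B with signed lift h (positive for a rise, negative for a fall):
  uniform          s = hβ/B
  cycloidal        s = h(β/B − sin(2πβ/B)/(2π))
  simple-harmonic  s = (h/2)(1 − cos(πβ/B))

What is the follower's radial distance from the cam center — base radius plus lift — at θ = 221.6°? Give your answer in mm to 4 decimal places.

seg 1 [0°–151.6°] uniform, h=8: full span → s += 8 → s = 8.0000
seg 2 [151.6°–173°] simple-harmonic, h=-8: full span → s += -8 → s = 0.0000
seg 3 [173°–317.5°] uniform, h=9: θ=221.6° here. β=48.6, B=144.5. 9·48.6/144.5 = 3.0270 → s = 3.0270
radial distance = base radius + s = 16 + 3.0270 = 19.0270

19.0270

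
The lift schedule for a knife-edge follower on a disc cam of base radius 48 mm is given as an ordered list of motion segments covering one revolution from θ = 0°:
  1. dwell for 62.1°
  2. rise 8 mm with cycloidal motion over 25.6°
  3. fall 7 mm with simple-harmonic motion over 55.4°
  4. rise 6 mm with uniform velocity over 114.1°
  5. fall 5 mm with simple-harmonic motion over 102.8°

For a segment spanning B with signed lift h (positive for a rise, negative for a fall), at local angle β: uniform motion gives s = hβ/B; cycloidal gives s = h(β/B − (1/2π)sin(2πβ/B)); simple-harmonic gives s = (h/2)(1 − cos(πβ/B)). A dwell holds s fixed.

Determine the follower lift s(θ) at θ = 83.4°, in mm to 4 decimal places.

seg 1 [0°–62.1°] dwell: s stays 0.0000
seg 2 [62.1°–87.7°] cycloidal, h=8: θ=83.4° here. β=21.3, B=25.6. 8·(0.8320 − sin(2π·0.8320)/(2π)) = 7.7641 → s = 7.7641

7.7641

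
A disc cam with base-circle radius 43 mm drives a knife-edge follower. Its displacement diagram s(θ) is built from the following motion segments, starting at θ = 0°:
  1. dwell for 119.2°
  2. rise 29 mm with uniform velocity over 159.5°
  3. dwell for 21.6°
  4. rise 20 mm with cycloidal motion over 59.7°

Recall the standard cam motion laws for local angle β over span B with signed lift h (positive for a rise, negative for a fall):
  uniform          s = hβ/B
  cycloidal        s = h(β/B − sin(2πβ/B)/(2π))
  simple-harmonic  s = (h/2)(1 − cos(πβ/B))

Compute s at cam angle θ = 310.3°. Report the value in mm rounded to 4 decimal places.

seg 1 [0°–119.2°] dwell: s stays 0.0000
seg 2 [119.2°–278.7°] uniform, h=29: full span → s += 29 → s = 29.0000
seg 3 [278.7°–300.3°] dwell: s stays 29.0000
seg 4 [300.3°–360°] cycloidal, h=20: θ=310.3° here. β=10, B=59.7. 20·(0.1675 − sin(2π·0.1675)/(2π)) = 0.5851 → s = 29.5851

29.5851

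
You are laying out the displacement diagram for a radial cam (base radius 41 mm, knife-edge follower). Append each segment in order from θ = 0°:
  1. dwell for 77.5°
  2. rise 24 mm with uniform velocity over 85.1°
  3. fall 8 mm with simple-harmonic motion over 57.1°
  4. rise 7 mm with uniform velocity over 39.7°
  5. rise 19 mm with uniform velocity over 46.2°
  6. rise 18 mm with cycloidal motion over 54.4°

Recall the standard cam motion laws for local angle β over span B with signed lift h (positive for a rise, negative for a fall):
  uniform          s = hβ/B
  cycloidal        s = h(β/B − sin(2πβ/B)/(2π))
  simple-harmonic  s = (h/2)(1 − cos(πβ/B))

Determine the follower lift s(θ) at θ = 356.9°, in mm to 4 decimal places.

seg 1 [0°–77.5°] dwell: s stays 0.0000
seg 2 [77.5°–162.6°] uniform, h=24: full span → s += 24 → s = 24.0000
seg 3 [162.6°–219.7°] simple-harmonic, h=-8: full span → s += -8 → s = 16.0000
seg 4 [219.7°–259.4°] uniform, h=7: full span → s += 7 → s = 23.0000
seg 5 [259.4°–305.6°] uniform, h=19: full span → s += 19 → s = 42.0000
seg 6 [305.6°–360°] cycloidal, h=18: θ=356.9° here. β=51.3, B=54.4. 18·(0.9430 − sin(2π·0.9430)/(2π)) = 17.9782 → s = 59.9782

59.9782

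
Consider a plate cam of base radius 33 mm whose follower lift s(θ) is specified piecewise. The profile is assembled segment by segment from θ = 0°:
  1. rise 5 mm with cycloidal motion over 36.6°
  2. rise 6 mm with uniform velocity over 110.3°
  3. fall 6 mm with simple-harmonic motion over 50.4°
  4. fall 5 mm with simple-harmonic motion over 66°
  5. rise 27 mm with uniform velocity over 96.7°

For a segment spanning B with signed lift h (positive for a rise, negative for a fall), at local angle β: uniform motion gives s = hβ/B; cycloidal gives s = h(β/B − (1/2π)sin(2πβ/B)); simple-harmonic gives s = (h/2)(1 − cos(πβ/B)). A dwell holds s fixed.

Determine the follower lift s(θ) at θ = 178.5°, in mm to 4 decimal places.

seg 1 [0°–36.6°] cycloidal, h=5: full span → s += 5 → s = 5.0000
seg 2 [36.6°–146.9°] uniform, h=6: full span → s += 6 → s = 11.0000
seg 3 [146.9°–197.3°] simple-harmonic, h=-6: θ=178.5° here. β=31.6, B=50.4. -6/2·(1 − cos(π·0.6270)) = -4.1653 → s = 6.8347

6.8347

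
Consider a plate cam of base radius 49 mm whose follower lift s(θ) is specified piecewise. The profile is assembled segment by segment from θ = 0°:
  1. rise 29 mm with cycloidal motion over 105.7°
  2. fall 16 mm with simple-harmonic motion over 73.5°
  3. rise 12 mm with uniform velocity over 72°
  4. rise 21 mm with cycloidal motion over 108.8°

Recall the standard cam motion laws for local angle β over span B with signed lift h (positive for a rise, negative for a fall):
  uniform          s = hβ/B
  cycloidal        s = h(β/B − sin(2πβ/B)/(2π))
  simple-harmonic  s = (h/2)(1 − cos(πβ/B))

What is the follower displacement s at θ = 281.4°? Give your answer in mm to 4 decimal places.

seg 1 [0°–105.7°] cycloidal, h=29: full span → s += 29 → s = 29.0000
seg 2 [105.7°–179.2°] simple-harmonic, h=-16: full span → s += -16 → s = 13.0000
seg 3 [179.2°–251.2°] uniform, h=12: full span → s += 12 → s = 25.0000
seg 4 [251.2°–360°] cycloidal, h=21: θ=281.4° here. β=30.2, B=108.8. 21·(0.2776 − sin(2π·0.2776)/(2π)) = 2.5368 → s = 27.5368

27.5368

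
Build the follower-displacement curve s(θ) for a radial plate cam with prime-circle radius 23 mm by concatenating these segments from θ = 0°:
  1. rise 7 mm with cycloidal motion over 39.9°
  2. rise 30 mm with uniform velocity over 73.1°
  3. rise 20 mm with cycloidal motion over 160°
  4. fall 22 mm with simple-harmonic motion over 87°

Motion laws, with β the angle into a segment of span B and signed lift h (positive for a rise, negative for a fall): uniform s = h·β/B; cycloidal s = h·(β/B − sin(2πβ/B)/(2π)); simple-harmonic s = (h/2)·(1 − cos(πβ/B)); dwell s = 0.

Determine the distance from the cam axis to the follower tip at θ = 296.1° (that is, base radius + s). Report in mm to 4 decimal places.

seg 1 [0°–39.9°] cycloidal, h=7: full span → s += 7 → s = 7.0000
seg 2 [39.9°–113°] uniform, h=30: full span → s += 30 → s = 37.0000
seg 3 [113°–273°] cycloidal, h=20: full span → s += 20 → s = 57.0000
seg 4 [273°–360°] simple-harmonic, h=-22: θ=296.1° here. β=23.1, B=87. -22/2·(1 − cos(π·0.2655)) = -3.6101 → s = 53.3899
radial distance = base radius + s = 23 + 53.3899 = 76.3899

76.3899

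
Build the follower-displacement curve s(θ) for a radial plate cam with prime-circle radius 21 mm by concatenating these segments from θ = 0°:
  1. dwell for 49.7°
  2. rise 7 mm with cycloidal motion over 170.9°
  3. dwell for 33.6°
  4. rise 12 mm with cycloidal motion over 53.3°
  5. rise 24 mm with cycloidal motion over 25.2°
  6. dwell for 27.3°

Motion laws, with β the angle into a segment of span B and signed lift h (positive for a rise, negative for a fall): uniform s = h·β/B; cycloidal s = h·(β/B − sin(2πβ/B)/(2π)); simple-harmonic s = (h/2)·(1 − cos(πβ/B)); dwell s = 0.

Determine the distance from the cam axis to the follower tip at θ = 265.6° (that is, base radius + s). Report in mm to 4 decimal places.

seg 1 [0°–49.7°] dwell: s stays 0.0000
seg 2 [49.7°–220.6°] cycloidal, h=7: full span → s += 7 → s = 7.0000
seg 3 [220.6°–254.2°] dwell: s stays 7.0000
seg 4 [254.2°–307.5°] cycloidal, h=12: θ=265.6° here. β=11.4, B=53.3. 12·(0.2139 − sin(2π·0.2139)/(2π)) = 0.7057 → s = 7.7057
radial distance = base radius + s = 21 + 7.7057 = 28.7057

28.7057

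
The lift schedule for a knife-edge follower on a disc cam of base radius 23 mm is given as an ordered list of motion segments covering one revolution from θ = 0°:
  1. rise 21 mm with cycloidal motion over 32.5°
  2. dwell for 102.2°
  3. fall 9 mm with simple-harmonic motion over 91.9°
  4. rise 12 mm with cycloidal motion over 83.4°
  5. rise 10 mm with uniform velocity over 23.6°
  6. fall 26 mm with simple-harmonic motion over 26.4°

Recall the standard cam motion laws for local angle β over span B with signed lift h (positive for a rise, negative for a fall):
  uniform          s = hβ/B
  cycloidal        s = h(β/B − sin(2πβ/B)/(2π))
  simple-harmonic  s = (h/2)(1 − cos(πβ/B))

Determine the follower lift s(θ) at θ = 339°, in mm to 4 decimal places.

seg 1 [0°–32.5°] cycloidal, h=21: full span → s += 21 → s = 21.0000
seg 2 [32.5°–134.7°] dwell: s stays 21.0000
seg 3 [134.7°–226.6°] simple-harmonic, h=-9: full span → s += -9 → s = 12.0000
seg 4 [226.6°–310°] cycloidal, h=12: full span → s += 12 → s = 24.0000
seg 5 [310°–333.6°] uniform, h=10: full span → s += 10 → s = 34.0000
seg 6 [333.6°–360°] simple-harmonic, h=-26: θ=339° here. β=5.4, B=26.4. -26/2·(1 − cos(π·0.2045)) = -2.5930 → s = 31.4070

31.4070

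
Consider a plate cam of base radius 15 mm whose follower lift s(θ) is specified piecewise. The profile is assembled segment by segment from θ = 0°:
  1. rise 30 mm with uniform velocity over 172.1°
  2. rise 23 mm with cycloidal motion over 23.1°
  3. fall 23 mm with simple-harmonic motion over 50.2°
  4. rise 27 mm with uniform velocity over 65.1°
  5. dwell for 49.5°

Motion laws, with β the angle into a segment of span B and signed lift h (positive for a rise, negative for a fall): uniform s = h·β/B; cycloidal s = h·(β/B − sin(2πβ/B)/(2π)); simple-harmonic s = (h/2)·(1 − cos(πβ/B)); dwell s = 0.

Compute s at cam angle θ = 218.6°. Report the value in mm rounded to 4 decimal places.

seg 1 [0°–172.1°] uniform, h=30: full span → s += 30 → s = 30.0000
seg 2 [172.1°–195.2°] cycloidal, h=23: full span → s += 23 → s = 53.0000
seg 3 [195.2°–245.4°] simple-harmonic, h=-23: θ=218.6° here. β=23.4, B=50.2. -23/2·(1 − cos(π·0.4661)) = -10.2788 → s = 42.7212

42.7212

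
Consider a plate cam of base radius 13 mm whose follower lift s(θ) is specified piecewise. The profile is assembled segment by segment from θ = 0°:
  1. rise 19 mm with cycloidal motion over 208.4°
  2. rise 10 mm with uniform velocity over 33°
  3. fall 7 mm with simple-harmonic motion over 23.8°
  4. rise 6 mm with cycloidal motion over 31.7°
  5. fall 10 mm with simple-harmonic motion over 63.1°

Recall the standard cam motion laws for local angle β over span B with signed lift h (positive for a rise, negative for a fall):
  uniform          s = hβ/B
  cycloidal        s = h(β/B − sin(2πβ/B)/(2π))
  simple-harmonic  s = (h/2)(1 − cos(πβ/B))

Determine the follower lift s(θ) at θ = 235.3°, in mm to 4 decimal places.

seg 1 [0°–208.4°] cycloidal, h=19: full span → s += 19 → s = 19.0000
seg 2 [208.4°–241.4°] uniform, h=10: θ=235.3° here. β=26.9, B=33. 10·26.9/33 = 8.1515 → s = 27.1515

27.1515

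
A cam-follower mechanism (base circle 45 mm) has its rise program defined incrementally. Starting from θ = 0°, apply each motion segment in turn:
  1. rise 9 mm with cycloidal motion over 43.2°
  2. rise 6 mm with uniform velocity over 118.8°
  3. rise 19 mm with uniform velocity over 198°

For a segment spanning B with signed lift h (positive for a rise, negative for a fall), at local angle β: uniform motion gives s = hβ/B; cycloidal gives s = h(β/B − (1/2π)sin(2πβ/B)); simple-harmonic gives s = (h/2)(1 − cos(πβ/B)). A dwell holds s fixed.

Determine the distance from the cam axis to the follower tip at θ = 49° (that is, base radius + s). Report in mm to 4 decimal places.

seg 1 [0°–43.2°] cycloidal, h=9: full span → s += 9 → s = 9.0000
seg 2 [43.2°–162°] uniform, h=6: θ=49° here. β=5.8, B=118.8. 6·5.8/118.8 = 0.2929 → s = 9.2929
radial distance = base radius + s = 45 + 9.2929 = 54.2929

54.2929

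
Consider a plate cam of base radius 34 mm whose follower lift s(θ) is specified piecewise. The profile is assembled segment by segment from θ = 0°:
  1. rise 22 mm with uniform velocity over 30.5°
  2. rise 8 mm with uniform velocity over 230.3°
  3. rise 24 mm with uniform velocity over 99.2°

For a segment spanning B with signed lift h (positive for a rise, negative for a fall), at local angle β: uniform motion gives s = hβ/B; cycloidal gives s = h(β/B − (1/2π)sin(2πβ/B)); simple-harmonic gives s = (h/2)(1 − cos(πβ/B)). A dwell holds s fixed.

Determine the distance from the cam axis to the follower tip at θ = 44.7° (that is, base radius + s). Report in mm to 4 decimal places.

seg 1 [0°–30.5°] uniform, h=22: full span → s += 22 → s = 22.0000
seg 2 [30.5°–260.8°] uniform, h=8: θ=44.7° here. β=14.2, B=230.3. 8·14.2/230.3 = 0.4933 → s = 22.4933
radial distance = base radius + s = 34 + 22.4933 = 56.4933

56.4933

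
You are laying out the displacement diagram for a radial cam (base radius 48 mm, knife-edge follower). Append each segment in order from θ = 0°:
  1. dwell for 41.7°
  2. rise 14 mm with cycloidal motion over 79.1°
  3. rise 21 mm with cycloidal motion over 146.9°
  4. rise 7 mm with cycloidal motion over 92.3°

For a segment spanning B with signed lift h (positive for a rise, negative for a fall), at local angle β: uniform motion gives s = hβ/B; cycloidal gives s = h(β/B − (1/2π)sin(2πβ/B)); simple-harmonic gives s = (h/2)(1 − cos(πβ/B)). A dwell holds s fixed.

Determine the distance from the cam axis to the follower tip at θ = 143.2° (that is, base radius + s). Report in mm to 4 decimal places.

seg 1 [0°–41.7°] dwell: s stays 0.0000
seg 2 [41.7°–120.8°] cycloidal, h=14: full span → s += 14 → s = 14.0000
seg 3 [120.8°–267.7°] cycloidal, h=21: θ=143.2° here. β=22.4, B=146.9. 21·(0.1525 − sin(2π·0.1525)/(2π)) = 0.4679 → s = 14.4679
radial distance = base radius + s = 48 + 14.4679 = 62.4679

62.4679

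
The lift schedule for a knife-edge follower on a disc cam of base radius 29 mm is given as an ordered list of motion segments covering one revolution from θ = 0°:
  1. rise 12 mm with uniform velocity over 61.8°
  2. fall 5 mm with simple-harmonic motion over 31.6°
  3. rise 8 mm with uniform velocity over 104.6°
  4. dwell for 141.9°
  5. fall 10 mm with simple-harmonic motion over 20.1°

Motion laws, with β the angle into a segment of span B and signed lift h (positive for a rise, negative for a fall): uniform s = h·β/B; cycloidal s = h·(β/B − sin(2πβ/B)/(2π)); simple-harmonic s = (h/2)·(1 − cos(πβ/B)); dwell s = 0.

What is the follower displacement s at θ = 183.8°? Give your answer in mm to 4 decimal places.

seg 1 [0°–61.8°] uniform, h=12: full span → s += 12 → s = 12.0000
seg 2 [61.8°–93.4°] simple-harmonic, h=-5: full span → s += -5 → s = 7.0000
seg 3 [93.4°–198°] uniform, h=8: θ=183.8° here. β=90.4, B=104.6. 8·90.4/104.6 = 6.9140 → s = 13.9140

13.9140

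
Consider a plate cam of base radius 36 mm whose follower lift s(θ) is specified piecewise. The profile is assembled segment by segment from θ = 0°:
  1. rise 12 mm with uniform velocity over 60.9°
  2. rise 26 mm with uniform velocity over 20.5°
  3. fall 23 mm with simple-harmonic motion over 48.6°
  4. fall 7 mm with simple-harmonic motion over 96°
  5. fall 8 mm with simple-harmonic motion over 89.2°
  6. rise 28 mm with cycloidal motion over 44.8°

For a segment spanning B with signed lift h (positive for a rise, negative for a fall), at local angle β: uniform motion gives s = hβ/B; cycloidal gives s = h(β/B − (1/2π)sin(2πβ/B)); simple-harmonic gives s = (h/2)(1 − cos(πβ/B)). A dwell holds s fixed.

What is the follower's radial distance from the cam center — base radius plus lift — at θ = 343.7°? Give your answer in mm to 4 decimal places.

seg 1 [0°–60.9°] uniform, h=12: full span → s += 12 → s = 12.0000
seg 2 [60.9°–81.4°] uniform, h=26: full span → s += 26 → s = 38.0000
seg 3 [81.4°–130°] simple-harmonic, h=-23: full span → s += -23 → s = 15.0000
seg 4 [130°–226°] simple-harmonic, h=-7: full span → s += -7 → s = 8.0000
seg 5 [226°–315.2°] simple-harmonic, h=-8: full span → s += -8 → s = 0.0000
seg 6 [315.2°–360°] cycloidal, h=28: θ=343.7° here. β=28.5, B=44.8. 28·(0.6362 − sin(2π·0.6362)/(2π)) = 21.1767 → s = 21.1767
radial distance = base radius + s = 36 + 21.1767 = 57.1767

57.1767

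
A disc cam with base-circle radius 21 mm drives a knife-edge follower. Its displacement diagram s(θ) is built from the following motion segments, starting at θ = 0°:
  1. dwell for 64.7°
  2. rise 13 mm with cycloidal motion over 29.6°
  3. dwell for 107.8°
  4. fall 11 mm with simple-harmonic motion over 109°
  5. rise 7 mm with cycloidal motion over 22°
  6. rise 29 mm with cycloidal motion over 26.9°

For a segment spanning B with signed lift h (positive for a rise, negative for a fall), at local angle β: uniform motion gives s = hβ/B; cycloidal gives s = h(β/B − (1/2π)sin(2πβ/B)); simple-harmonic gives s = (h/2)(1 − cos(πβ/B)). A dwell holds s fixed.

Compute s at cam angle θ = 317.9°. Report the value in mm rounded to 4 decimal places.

seg 1 [0°–64.7°] dwell: s stays 0.0000
seg 2 [64.7°–94.3°] cycloidal, h=13: full span → s += 13 → s = 13.0000
seg 3 [94.3°–202.1°] dwell: s stays 13.0000
seg 4 [202.1°–311.1°] simple-harmonic, h=-11: full span → s += -11 → s = 2.0000
seg 5 [311.1°–333.1°] cycloidal, h=7: θ=317.9° here. β=6.8, B=22. 7·(0.3091 − sin(2π·0.3091)/(2π)) = 1.1255 → s = 3.1255

3.1255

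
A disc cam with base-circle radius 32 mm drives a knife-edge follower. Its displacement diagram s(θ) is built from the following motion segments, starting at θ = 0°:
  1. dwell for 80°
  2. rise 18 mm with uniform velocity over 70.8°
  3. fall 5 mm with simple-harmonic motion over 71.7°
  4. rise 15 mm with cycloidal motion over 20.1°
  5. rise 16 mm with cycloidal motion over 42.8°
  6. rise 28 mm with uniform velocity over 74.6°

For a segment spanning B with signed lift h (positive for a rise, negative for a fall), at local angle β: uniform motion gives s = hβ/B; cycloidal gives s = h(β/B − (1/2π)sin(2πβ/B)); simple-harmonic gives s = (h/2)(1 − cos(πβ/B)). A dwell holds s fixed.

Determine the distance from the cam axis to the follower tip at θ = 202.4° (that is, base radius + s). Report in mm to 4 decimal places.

seg 1 [0°–80°] dwell: s stays 0.0000
seg 2 [80°–150.8°] uniform, h=18: full span → s += 18 → s = 18.0000
seg 3 [150.8°–222.5°] simple-harmonic, h=-5: θ=202.4° here. β=51.6, B=71.7. -5/2·(1 − cos(π·0.7197)) = -4.0915 → s = 13.9085
radial distance = base radius + s = 32 + 13.9085 = 45.9085

45.9085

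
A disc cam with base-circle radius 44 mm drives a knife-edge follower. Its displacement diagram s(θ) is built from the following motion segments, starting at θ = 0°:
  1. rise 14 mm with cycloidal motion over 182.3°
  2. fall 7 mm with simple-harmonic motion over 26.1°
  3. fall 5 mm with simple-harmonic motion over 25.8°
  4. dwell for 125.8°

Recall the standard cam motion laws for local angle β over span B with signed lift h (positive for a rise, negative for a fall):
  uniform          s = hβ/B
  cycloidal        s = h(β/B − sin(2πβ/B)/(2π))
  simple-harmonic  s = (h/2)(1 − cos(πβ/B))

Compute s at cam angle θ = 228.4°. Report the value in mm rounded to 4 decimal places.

seg 1 [0°–182.3°] cycloidal, h=14: full span → s += 14 → s = 14.0000
seg 2 [182.3°–208.4°] simple-harmonic, h=-7: full span → s += -7 → s = 7.0000
seg 3 [208.4°–234.2°] simple-harmonic, h=-5: θ=228.4° here. β=20, B=25.8. -5/2·(1 − cos(π·0.7752)) = -4.4020 → s = 2.5980

2.5980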